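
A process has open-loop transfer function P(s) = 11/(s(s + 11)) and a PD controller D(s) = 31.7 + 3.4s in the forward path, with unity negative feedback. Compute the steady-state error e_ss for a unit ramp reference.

0.0315

The loop has one pole at the origin (type 1). Velocity error constant K_v = lim_{s→0} s·D(s)P(s) = 31.7·11/11 = 31.7.
Steady-state error to a unit ramp: e_ss = 1/K_v = 0.0315.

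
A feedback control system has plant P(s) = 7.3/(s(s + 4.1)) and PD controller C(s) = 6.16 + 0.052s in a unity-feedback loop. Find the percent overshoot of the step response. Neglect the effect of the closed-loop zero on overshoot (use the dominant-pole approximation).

Forward path: (6.16 + 0.052s)·7.3/(s(s+4.1)). The closed-loop characteristic equation is s² + (4.1 + 7.3·0.052)s + 7.3·6.16 = 0.
That is s² + 4.48s + 44.97 = 0, so ω_n = 6.706 rad/s and ζ = 4.48/(2·6.706) = 0.334.
%OS = 100·exp(−πζ/√(1−ζ²)) = 32.8%.

32.8%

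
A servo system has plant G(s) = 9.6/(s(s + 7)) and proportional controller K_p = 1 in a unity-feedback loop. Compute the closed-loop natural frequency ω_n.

ω_n = 3.1 rad/s

The closed-loop denominator is s(s+7) + 1·9.6 = s² + 7s + 9.6.
So ω_n² = 9.6 ⇒ ω_n = 3.098 rad/s, and ζ = 7/(2ω_n) = 1.13.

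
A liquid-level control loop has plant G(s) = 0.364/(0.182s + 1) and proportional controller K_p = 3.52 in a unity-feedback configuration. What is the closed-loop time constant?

Closed loop: T(s) = K_p·G/(1+K_p·G) = 1.281/(0.182s + 1 + 1.281), with pole at s = −(1 + 1.281)/0.182 = −12.53.
Closed-loop time constant τ = 1/12.53 = 0.0798 s.

τ = 0.0798 s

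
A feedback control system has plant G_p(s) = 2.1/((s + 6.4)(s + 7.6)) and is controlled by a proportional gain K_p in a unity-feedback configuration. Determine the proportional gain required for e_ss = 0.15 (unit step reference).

Steady-state error for a unit step on this type-0 loop is 1/(1 + K_p·G_p(0)).
G_p(0) = 0.04317. Require 1/(1 + K_p·0.04317) = 0.15, so 1 + 0.04317·K_p = 6.667.
K_p = (6.667 − 1)/0.04317 = 131.

K_p = 131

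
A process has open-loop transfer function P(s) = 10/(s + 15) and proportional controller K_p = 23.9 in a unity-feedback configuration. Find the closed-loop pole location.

s = -254

Closed-loop transfer function: T(s) = K_p·P(s)/(1 + K_p·P(s)) = 239/(s + 15 + 239) = 239/(s + 254).
The closed-loop pole is at s = −254.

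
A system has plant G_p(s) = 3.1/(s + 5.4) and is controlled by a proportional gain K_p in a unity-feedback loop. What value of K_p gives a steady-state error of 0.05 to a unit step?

Steady-state error for a unit step on this type-0 loop is 1/(1 + K_p·G_p(0)).
G_p(0) = 0.5741. Require 1/(1 + K_p·0.5741) = 0.05, so 1 + 0.5741·K_p = 20.
K_p = (20 − 1)/0.5741 = 33.1.

K_p = 33.1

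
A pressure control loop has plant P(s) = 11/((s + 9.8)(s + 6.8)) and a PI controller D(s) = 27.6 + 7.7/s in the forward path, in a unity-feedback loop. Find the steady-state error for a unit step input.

The open loop D(s)P(s) has a pole at the origin (type 1), so the static position error constant is infinite and e_ss = 1/(1+∞) = 0.

0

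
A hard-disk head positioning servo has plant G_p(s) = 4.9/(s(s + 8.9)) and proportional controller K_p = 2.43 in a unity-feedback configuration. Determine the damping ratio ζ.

1 + K_p·G_p(s) = 0 gives s² + 8.9s + 11.91 = 0.
So ω_n² = 11.91 ⇒ ω_n = 3.451 rad/s, and ζ = 8.9/(2ω_n) = 1.29.

ζ = 1.29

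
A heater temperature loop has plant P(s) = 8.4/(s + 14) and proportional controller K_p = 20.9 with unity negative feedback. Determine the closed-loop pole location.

Closed-loop transfer function: T(s) = K_p·P(s)/(1 + K_p·P(s)) = 175.6/(s + 14 + 175.6) = 175.6/(s + 189.6).
The closed-loop pole is at s = −189.6.

s = -189.6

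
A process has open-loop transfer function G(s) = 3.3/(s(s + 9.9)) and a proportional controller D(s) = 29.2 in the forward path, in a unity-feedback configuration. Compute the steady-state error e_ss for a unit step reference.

The open loop D(s)G(s) has a pole at the origin (type 1), so the static position error constant is infinite and e_ss = 1/(1+∞) = 0.

0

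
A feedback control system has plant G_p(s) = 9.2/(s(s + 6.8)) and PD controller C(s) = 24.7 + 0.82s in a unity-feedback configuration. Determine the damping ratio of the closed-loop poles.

ζ = 0.476

Forward path: (24.7 + 0.82s)·9.2/(s(s+6.8)). The closed-loop characteristic equation is s² + (6.8 + 9.2·0.82)s + 9.2·24.7 = 0.
That is s² + 14.34s + 227.2 = 0, so ω_n = 15.07 rad/s and ζ = 14.34/(2·15.07) = 0.4758.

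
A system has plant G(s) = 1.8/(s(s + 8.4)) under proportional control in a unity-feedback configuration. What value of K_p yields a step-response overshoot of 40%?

From %OS = 100·exp(−πζ/√(1−ζ²)) = 40%, ζ = −ln(0.4)/√(π²+ln²(0.4)) = 0.28.
Characteristic equation s² + 8.4s + 1.8K_p = 0 gives ζ = 8.4/(2√(1.8K_p)).
Setting ζ = 0.28: √(1.8K_p) = 8.4/(2·0.28) = 15, so K_p = 225/1.8 = 125.

K_p = 125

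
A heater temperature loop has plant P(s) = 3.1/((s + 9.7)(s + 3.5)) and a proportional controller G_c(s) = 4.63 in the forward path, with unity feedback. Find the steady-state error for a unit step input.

The loop is type 0. Static position error constant K_pos = G_c(0)·P(0) = 4.63·0.09131 = 0.4228.
Steady-state error to a unit step: e_ss = 1/(1+K_pos) = 1/1.423 = 0.703.

0.703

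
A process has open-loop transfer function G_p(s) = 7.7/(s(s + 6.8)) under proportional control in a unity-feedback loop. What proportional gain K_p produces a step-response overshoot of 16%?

K_p = 5.91

From %OS = 100·exp(−πζ/√(1−ζ²)) = 16%, ζ = −ln(0.16)/√(π²+ln²(0.16)) = 0.5039.
Characteristic equation s² + 6.8s + 7.7K_p = 0 gives ζ = 6.8/(2√(7.7K_p)).
Setting ζ = 0.5039: √(7.7K_p) = 6.8/(2·0.5039) = 6.748, so K_p = 45.53/7.7 = 5.91.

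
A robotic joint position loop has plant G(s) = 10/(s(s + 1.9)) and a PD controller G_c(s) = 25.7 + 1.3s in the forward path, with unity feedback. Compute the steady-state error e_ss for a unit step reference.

The open loop G_c(s)G(s) has a pole at the origin (type 1), so the static position error constant is infinite and e_ss = 1/(1+∞) = 0.

0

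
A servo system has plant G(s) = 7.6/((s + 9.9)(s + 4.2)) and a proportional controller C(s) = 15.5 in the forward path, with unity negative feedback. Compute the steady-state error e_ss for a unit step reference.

The loop is type 0. Static position error constant K_pos = C(0)·G(0) = 15.5·0.1828 = 2.833.
Steady-state error to a unit step: e_ss = 1/(1+K_pos) = 1/3.833 = 0.261.

0.261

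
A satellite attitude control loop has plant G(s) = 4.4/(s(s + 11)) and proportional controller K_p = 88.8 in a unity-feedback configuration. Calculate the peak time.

From 1 + K_pG(s) = 0: s² + 11s + 390.7 = 0 ⇒ ω_n = 19.77, ζ = 0.2782.
Damped frequency ω_d = ω_n√(1−ζ²) = 18.99 rad/s, so peak time T_p = π/ω_d = 0.165 s.

T_p = 0.165 s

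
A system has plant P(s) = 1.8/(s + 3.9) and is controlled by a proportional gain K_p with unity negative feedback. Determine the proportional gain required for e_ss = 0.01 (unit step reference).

K_p = 214

For a type-0 loop with proportional control, e_ss = 1/(1 + K_p·P(0)).
P(0) = 0.4615. Require 1/(1 + K_p·0.4615) = 0.01, so 1 + 0.4615·K_p = 100.
K_p = (100 − 1)/0.4615 = 214.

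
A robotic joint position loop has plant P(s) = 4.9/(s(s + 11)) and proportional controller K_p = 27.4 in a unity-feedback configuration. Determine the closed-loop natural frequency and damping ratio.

ω_n = 11.6 rad/s, ζ = 0.475

1 + K_p·P(s) = 0 gives s² + 11s + 134.3 = 0.
So ω_n² = 134.3 ⇒ ω_n = 11.59 rad/s, and ζ = 11/(2ω_n) = 0.475.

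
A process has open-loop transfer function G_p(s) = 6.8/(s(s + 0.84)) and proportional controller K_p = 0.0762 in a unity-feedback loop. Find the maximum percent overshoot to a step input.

Closed-loop characteristic equation: s² + 0.84s + 0.5182 = 0, so ω_n = 0.7198 rad/s and ζ = 0.84/(2·0.7198) = 0.5835.
%OS = 100·exp(−πζ/√(1−ζ²)) = 100·exp(−π·0.5835/√0.6596) = 10.5%.

10.5%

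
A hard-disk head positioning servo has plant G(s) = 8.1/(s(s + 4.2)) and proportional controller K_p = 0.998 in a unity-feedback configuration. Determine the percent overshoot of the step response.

3.2%

From 1 + K_pG(s) = 0: s² + 4.2s + 8.084 = 0 ⇒ ω_n = 2.843, ζ = 0.7386.
%OS = 100·exp(−πζ/√(1−ζ²)) = 100·exp(−π·0.7386/√0.4545) = 3.2%.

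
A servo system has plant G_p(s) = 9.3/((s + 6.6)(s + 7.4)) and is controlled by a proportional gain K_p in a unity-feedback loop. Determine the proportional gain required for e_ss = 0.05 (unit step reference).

K_p = 99.8

Steady-state error for a unit step on this type-0 loop is 1/(1 + K_p·G_p(0)).
G_p(0) = 0.1904. Require 1/(1 + K_p·0.1904) = 0.05, so 1 + 0.1904·K_p = 20.
K_p = (20 − 1)/0.1904 = 99.8.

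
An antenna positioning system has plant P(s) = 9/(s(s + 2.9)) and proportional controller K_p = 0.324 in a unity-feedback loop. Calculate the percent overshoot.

0.641%

Closed-loop characteristic equation: s² + 2.9s + 2.916 = 0, so ω_n = 1.708 rad/s and ζ = 2.9/(2·1.708) = 0.8491.
%OS = 100·exp(−πζ/√(1−ζ²)) = 100·exp(−π·0.8491/√0.279) = 0.641%.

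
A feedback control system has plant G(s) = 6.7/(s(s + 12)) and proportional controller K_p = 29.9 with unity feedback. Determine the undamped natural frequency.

ω_n = 14.2 rad/s

The closed-loop denominator is s(s+12) + 29.9·6.7 = s² + 12s + 200.3.
Matching s² + 2ζω_n s + ω_n²: ω_n = √200.3 = 14.15 rad/s and 2ζω_n = 12, so ζ = 12/(2·14.15) = 0.424.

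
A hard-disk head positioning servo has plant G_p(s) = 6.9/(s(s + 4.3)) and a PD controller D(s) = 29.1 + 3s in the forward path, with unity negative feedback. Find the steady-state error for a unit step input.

0

The open loop D(s)G_p(s) has a pole at the origin (type 1), so the static position error constant is infinite and e_ss = 1/(1+∞) = 0.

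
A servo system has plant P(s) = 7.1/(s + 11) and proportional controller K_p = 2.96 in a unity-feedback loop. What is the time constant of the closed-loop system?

Closed-loop transfer function: T(s) = K_p·P(s)/(1 + K_p·P(s)) = 21.02/(s + 11 + 21.02) = 21.02/(s + 32.02).
Time constant τ = 1/32.02 = 0.0312 s.

τ = 0.0312 s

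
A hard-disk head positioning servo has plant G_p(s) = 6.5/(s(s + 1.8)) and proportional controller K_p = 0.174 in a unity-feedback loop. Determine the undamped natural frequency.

ω_n = 1.06 rad/s

The closed-loop denominator is s(s+1.8) + 0.174·6.5 = s² + 1.8s + 1.131.
So ω_n² = 1.131 ⇒ ω_n = 1.063 rad/s, and ζ = 1.8/(2ω_n) = 0.846.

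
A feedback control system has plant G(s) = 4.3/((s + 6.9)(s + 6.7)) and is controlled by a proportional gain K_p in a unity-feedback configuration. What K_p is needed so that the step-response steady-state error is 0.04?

Steady-state error for a unit step on this type-0 loop is 1/(1 + K_p·G(0)).
G(0) = 0.09301. Require 1/(1 + K_p·0.09301) = 0.04, so 1 + 0.09301·K_p = 25.
K_p = (25 − 1)/0.09301 = 258.

K_p = 258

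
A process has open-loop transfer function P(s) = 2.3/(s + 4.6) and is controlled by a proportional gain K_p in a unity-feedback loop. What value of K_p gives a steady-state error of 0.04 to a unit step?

Steady-state error for a unit step on this type-0 loop is 1/(1 + K_p·P(0)).
P(0) = 0.5. Require 1/(1 + K_p·0.5) = 0.04, so 1 + 0.5·K_p = 25.
K_p = (25 − 1)/0.5 = 48.

K_p = 48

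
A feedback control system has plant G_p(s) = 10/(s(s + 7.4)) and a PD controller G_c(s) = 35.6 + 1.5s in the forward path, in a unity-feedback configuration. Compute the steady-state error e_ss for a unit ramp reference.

0.0208

The loop has one pole at the origin (type 1). Velocity error constant K_v = lim_{s→0} s·G_c(s)G_p(s) = 35.6·10/7.4 = 48.11.
Steady-state error to a unit ramp: e_ss = 1/K_v = 0.0208.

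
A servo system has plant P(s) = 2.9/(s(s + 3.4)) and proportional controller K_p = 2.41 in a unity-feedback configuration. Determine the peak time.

T_p = 1.55 s

From 1 + K_pP(s) = 0: s² + 3.4s + 6.989 = 0 ⇒ ω_n = 2.644, ζ = 0.643.
Damped frequency ω_d = ω_n√(1−ζ²) = 2.025 rad/s, so peak time T_p = π/ω_d = 1.55 s.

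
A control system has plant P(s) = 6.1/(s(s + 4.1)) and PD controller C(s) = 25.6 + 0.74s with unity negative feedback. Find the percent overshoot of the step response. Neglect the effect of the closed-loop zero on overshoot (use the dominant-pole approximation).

31.6%

Forward path: (25.6 + 0.74s)·6.1/(s(s+4.1)). The closed-loop characteristic equation is s² + (4.1 + 6.1·0.74)s + 6.1·25.6 = 0.
That is s² + 8.614s + 156.2 = 0, so ω_n = 12.5 rad/s and ζ = 8.614/(2·12.5) = 0.3447.
%OS = 100·exp(−πζ/√(1−ζ²)) = 31.6%.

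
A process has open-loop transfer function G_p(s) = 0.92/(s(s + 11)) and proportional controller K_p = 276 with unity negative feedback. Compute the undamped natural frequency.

ω_n = 15.9 rad/s

The closed-loop denominator is s(s+11) + 276·0.92 = s² + 11s + 253.9.
Matching s² + 2ζω_n s + ω_n²: ω_n = √253.9 = 15.93 rad/s and 2ζω_n = 11, so ζ = 11/(2·15.93) = 0.345.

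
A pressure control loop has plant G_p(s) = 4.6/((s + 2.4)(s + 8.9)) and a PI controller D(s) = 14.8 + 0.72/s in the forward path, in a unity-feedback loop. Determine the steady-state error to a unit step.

0

The open loop D(s)G_p(s) has a pole at the origin (type 1), so the static position error constant is infinite and e_ss = 1/(1+∞) = 0.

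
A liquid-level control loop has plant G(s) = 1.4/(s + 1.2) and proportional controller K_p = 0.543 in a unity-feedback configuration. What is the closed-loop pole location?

s = -1.96

Closed-loop transfer function: T(s) = K_p·G(s)/(1 + K_p·G(s)) = 0.7602/(s + 1.2 + 0.7602) = 0.7602/(s + 1.96).
The closed-loop pole is at s = −1.96.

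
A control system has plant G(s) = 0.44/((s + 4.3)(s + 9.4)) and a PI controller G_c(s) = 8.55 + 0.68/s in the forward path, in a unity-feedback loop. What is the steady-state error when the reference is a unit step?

0

The open loop G_c(s)G(s) has a pole at the origin (type 1), so the static position error constant is infinite and e_ss = 1/(1+∞) = 0.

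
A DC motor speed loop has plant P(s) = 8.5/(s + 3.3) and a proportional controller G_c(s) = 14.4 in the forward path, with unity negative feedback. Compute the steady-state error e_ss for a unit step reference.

0.0263

The loop is type 0. Static position error constant K_pos = G_c(0)·P(0) = 14.4·2.576 = 37.09.
Steady-state error to a unit step: e_ss = 1/(1+K_pos) = 1/38.09 = 0.0263.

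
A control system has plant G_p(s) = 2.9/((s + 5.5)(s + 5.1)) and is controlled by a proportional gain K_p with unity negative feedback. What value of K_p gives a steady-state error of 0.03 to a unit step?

The loop is type 0, so e_ss(step) = 1/(1 + K_pos) with K_pos = K_p·G_p(0).
G_p(0) = 0.1034. Require 1/(1 + K_p·0.1034) = 0.03, so 1 + 0.1034·K_p = 33.33.
K_p = (33.33 − 1)/0.1034 = 313.

K_p = 313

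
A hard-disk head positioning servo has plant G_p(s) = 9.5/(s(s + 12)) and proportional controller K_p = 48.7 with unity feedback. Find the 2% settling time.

T_s ≈ 0.667 s

From 1 + K_pG_p(s) = 0: s² + 12s + 462.7 = 0 ⇒ ω_n = 21.51, ζ = 0.2789.
2% settling time T_s ≈ 4/(ζω_n) = 4/6 = 0.667 s.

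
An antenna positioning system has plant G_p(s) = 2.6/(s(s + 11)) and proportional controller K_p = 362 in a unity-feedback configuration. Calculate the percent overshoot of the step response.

Closed-loop characteristic equation: s² + 11s + 941.2 = 0, so ω_n = 30.68 rad/s and ζ = 11/(2·30.68) = 0.1793.
%OS = 100·exp(−πζ/√(1−ζ²)) = 100·exp(−π·0.1793/√0.9679) = 56.4%.

56.4%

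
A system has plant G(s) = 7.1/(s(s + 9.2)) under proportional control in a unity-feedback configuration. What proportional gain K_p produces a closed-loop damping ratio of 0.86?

Closed-loop characteristic equation: s² + 9.2s + K_p·7.1 = 0.
So ω_n = √(7.1K_p) and 2ζω_n = 9.2, giving ζ = 9.2/(2√(7.1K_p)).
Setting ζ = 0.86: √(7.1K_p) = 9.2/(2·0.86) = 5.349, so K_p = 28.61/7.1 = 4.03.

K_p = 4.03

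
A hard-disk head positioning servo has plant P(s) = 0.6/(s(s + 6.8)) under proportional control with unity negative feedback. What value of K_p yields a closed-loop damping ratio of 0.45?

K_p = 95.1

Closed-loop characteristic equation: s² + 6.8s + K_p·0.6 = 0.
So ω_n = √(0.6K_p) and 2ζω_n = 6.8, giving ζ = 6.8/(2√(0.6K_p)).
Setting ζ = 0.45: √(0.6K_p) = 6.8/(2·0.45) = 7.556, so K_p = 57.09/0.6 = 95.1.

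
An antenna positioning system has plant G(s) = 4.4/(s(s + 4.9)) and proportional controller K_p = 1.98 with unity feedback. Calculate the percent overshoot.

0.932%

Closed-loop characteristic equation: s² + 4.9s + 8.712 = 0, so ω_n = 2.952 rad/s and ζ = 4.9/(2·2.952) = 0.8301.
%OS = 100·exp(−πζ/√(1−ζ²)) = 100·exp(−π·0.8301/√0.311) = 0.932%.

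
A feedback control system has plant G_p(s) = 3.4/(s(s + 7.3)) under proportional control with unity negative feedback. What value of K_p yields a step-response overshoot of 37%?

From %OS = 100·exp(−πζ/√(1−ζ²)) = 37%, ζ = −ln(0.37)/√(π²+ln²(0.37)) = 0.3017.
Characteristic equation s² + 7.3s + 3.4K_p = 0 gives ζ = 7.3/(2√(3.4K_p)).
Setting ζ = 0.3017: √(3.4K_p) = 7.3/(2·0.3017) = 12.1, so K_p = 146.3/3.4 = 43.

K_p = 43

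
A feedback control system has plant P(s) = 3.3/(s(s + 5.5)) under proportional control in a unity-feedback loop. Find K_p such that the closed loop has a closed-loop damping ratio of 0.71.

Closed-loop characteristic equation: s² + 5.5s + K_p·3.3 = 0.
So ω_n = √(3.3K_p) and 2ζω_n = 5.5, giving ζ = 5.5/(2√(3.3K_p)).
Setting ζ = 0.71: √(3.3K_p) = 5.5/(2·0.71) = 3.873, so K_p = 15/3.3 = 4.55.

K_p = 4.55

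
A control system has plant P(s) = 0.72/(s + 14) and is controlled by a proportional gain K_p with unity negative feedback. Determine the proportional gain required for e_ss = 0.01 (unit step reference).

For a type-0 loop with proportional control, e_ss = 1/(1 + K_p·P(0)).
P(0) = 0.05143. Require 1/(1 + K_p·0.05143) = 0.01, so 1 + 0.05143·K_p = 100.
K_p = (100 − 1)/0.05143 = 1920.

K_p = 1920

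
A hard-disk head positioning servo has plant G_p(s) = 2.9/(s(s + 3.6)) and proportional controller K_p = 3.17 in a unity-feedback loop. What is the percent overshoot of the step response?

Closed-loop characteristic equation: s² + 3.6s + 9.193 = 0, so ω_n = 3.032 rad/s and ζ = 3.6/(2·3.032) = 0.5937.
%OS = 100·exp(−πζ/√(1−ζ²)) = 100·exp(−π·0.5937/√0.6476) = 9.85%.

9.85%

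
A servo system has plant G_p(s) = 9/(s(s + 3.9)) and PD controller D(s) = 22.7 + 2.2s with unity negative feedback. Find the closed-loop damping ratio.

ζ = 0.829

Forward path: (22.7 + 2.2s)·9/(s(s+3.9)). The closed-loop characteristic equation is s² + (3.9 + 9·2.2)s + 9·22.7 = 0.
That is s² + 23.7s + 204.3 = 0, so ω_n = 14.29 rad/s and ζ = 23.7/(2·14.29) = 0.8291.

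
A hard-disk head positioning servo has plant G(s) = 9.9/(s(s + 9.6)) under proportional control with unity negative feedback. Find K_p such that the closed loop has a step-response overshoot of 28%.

From %OS = 100·exp(−πζ/√(1−ζ²)) = 28%, ζ = −ln(0.28)/√(π²+ln²(0.28)) = 0.3755.
Characteristic equation s² + 9.6s + 9.9K_p = 0 gives ζ = 9.6/(2√(9.9K_p)).
Setting ζ = 0.3755: √(9.9K_p) = 9.6/(2·0.3755) = 12.78, so K_p = 163.4/9.9 = 16.5.

K_p = 16.5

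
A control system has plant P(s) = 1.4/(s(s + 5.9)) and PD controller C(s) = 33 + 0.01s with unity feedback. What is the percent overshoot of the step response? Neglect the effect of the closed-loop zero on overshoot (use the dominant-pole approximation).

Forward path: (33 + 0.01s)·1.4/(s(s+5.9)). The closed-loop characteristic equation is s² + (5.9 + 1.4·0.01)s + 1.4·33 = 0.
That is s² + 5.914s + 46.2 = 0, so ω_n = 6.797 rad/s and ζ = 5.914/(2·6.797) = 0.435.
%OS = 100·exp(−πζ/√(1−ζ²)) = 21.9%.

21.9%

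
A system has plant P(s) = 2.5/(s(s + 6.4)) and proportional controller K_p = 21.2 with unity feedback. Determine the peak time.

T_p = 0.48 s

Closed-loop characteristic equation: s² + 6.4s + 53 = 0, so ω_n = 7.28 rad/s and ζ = 6.4/(2·7.28) = 0.4396.
Damped frequency ω_d = ω_n√(1−ζ²) = 6.539 rad/s, so peak time T_p = π/ω_d = 0.48 s.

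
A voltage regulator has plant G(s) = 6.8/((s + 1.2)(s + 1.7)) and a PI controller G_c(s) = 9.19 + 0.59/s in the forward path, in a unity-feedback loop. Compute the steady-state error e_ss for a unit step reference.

0

The open loop G_c(s)G(s) has a pole at the origin (type 1), so the static position error constant is infinite and e_ss = 1/(1+∞) = 0.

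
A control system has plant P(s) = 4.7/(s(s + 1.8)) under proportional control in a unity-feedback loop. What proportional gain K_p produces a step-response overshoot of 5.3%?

K_p = 0.369

From %OS = 100·exp(−πζ/√(1−ζ²)) = 5.3%, ζ = −ln(0.053)/√(π²+ln²(0.053)) = 0.683.
Characteristic equation s² + 1.8s + 4.7K_p = 0 gives ζ = 1.8/(2√(4.7K_p)).
Setting ζ = 0.683: √(4.7K_p) = 1.8/(2·0.683) = 1.318, so K_p = 1.736/4.7 = 0.369.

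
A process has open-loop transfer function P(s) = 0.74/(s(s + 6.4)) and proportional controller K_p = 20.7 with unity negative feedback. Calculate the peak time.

T_p = 1.39 s

Closed-loop characteristic equation: s² + 6.4s + 15.32 = 0, so ω_n = 3.914 rad/s and ζ = 6.4/(2·3.914) = 0.8176.
Damped frequency ω_d = ω_n√(1−ζ²) = 2.253 rad/s, so peak time T_p = π/ω_d = 1.39 s.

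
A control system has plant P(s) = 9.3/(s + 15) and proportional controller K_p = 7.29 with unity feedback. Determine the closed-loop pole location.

Closed-loop transfer function: T(s) = K_p·P(s)/(1 + K_p·P(s)) = 67.8/(s + 15 + 67.8) = 67.8/(s + 82.8).
The closed-loop pole is at s = −82.8.

s = -82.8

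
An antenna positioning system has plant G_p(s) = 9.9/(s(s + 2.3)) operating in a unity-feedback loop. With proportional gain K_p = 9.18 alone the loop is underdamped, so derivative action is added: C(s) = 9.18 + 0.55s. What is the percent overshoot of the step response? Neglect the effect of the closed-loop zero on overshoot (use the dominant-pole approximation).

24.7%

Forward path: (9.18 + 0.55s)·9.9/(s(s+2.3)). The closed-loop characteristic equation is s² + (2.3 + 9.9·0.55)s + 9.9·9.18 = 0.
That is s² + 7.745s + 90.88 = 0, so ω_n = 9.533 rad/s and ζ = 7.745/(2·9.533) = 0.4062.
%OS = 100·exp(−πζ/√(1−ζ²)) = 24.7%.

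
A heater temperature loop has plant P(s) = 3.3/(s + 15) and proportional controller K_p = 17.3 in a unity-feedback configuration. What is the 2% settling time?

T_s ≈ 0.0555 s

Closed-loop transfer function: T(s) = K_p·P(s)/(1 + K_p·P(s)) = 57.09/(s + 15 + 57.09) = 57.09/(s + 72.09).
Time constant τ = 1/72.09 = 0.01387 s, so the 2% settling time is about 4τ = 0.0555 s.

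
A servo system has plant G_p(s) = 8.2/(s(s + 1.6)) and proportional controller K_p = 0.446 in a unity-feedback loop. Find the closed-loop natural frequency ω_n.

ω_n = 1.91 rad/s

1 + K_p·G_p(s) = 0 gives s² + 1.6s + 3.657 = 0.
So ω_n² = 3.657 ⇒ ω_n = 1.912 rad/s, and ζ = 1.6/(2ω_n) = 0.418.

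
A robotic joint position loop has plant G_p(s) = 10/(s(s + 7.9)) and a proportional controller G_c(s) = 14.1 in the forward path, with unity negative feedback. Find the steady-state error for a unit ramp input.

0.056

The loop has one pole at the origin (type 1). Velocity error constant K_v = lim_{s→0} s·G_c(s)G_p(s) = 14.1·10/7.9 = 17.85.
Steady-state error to a unit ramp: e_ss = 1/K_v = 0.056.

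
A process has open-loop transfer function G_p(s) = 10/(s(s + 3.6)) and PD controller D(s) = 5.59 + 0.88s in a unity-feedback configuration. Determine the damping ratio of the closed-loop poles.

ζ = 0.829

Forward path: (5.59 + 0.88s)·10/(s(s+3.6)). The closed-loop characteristic equation is s² + (3.6 + 10·0.88)s + 10·5.59 = 0.
That is s² + 12.4s + 55.9 = 0, so ω_n = 7.477 rad/s and ζ = 12.4/(2·7.477) = 0.8293.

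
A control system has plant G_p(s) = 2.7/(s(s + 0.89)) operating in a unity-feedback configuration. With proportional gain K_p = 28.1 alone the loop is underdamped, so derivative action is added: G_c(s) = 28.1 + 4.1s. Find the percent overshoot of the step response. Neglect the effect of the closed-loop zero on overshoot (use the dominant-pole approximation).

Forward path: (28.1 + 4.1s)·2.7/(s(s+0.89)). The closed-loop characteristic equation is s² + (0.89 + 2.7·4.1)s + 2.7·28.1 = 0.
That is s² + 11.96s + 75.87 = 0, so ω_n = 8.71 rad/s and ζ = 11.96/(2·8.71) = 0.6865.
%OS = 100·exp(−πζ/√(1−ζ²)) = 5.15%.

5.15%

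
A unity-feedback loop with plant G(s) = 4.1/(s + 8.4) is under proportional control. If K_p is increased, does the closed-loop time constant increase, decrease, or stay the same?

decrease

The closed-loop bandwidth 8.4+K_p·4.1 grows with K_p, so τ shrinks.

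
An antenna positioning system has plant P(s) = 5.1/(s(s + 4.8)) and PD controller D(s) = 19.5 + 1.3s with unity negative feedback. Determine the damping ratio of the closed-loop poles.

Forward path: (19.5 + 1.3s)·5.1/(s(s+4.8)). The closed-loop characteristic equation is s² + (4.8 + 5.1·1.3)s + 5.1·19.5 = 0.
That is s² + 11.43s + 99.45 = 0, so ω_n = 9.972 rad/s and ζ = 11.43/(2·9.972) = 0.5731.

ζ = 0.573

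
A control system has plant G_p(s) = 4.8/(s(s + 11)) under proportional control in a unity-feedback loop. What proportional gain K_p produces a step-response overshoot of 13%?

K_p = 21.2

From %OS = 100·exp(−πζ/√(1−ζ²)) = 13%, ζ = −ln(0.13)/√(π²+ln²(0.13)) = 0.5446.
Characteristic equation s² + 11s + 4.8K_p = 0 gives ζ = 11/(2√(4.8K_p)).
Setting ζ = 0.5446: √(4.8K_p) = 11/(2·0.5446) = 10.1, so K_p = 102/4.8 = 21.2.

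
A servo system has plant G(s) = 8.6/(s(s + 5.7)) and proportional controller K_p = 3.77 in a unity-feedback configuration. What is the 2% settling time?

Closed-loop characteristic equation: s² + 5.7s + 32.42 = 0, so ω_n = 5.694 rad/s and ζ = 5.7/(2·5.694) = 0.5005.
2% settling time T_s ≈ 4/(ζω_n) = 4/2.85 = 1.4 s.

T_s ≈ 1.4 s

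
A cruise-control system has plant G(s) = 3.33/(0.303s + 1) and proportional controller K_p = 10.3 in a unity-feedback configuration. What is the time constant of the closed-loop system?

Closed loop: T(s) = K_p·G/(1+K_p·G) = 34.3/(0.303s + 1 + 34.3), with pole at s = −(1 + 34.3)/0.303 = −116.5.
Closed-loop time constant τ = 1/116.5 = 0.00858 s.

τ = 0.00858 s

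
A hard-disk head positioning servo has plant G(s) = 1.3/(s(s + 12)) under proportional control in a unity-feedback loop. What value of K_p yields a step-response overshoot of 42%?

K_p = 391

From %OS = 100·exp(−πζ/√(1−ζ²)) = 42%, ζ = −ln(0.42)/√(π²+ln²(0.42)) = 0.2662.
Characteristic equation s² + 12s + 1.3K_p = 0 gives ζ = 12/(2√(1.3K_p)).
Setting ζ = 0.2662: √(1.3K_p) = 12/(2·0.2662) = 22.54, so K_p = 508.1/1.3 = 391.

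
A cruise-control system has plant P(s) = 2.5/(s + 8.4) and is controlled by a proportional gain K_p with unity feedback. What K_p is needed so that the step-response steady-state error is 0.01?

K_p = 333

The loop is type 0, so e_ss(step) = 1/(1 + K_pos) with K_pos = K_p·P(0).
P(0) = 0.2976. Require 1/(1 + K_p·0.2976) = 0.01, so 1 + 0.2976·K_p = 100.
K_p = (100 − 1)/0.2976 = 333.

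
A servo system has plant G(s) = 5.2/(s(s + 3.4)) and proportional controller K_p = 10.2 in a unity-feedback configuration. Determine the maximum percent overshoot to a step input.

Closed-loop characteristic equation: s² + 3.4s + 53.04 = 0, so ω_n = 7.283 rad/s and ζ = 3.4/(2·7.283) = 0.2334.
%OS = 100·exp(−πζ/√(1−ζ²)) = 100·exp(−π·0.2334/√0.9455) = 47%.

47%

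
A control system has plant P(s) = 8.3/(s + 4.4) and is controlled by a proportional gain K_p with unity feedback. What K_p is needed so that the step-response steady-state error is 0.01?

The loop is type 0, so e_ss(step) = 1/(1 + K_pos) with K_pos = K_p·P(0).
P(0) = 1.886. Require 1/(1 + K_p·1.886) = 0.01, so 1 + 1.886·K_p = 100.
K_p = (100 − 1)/1.886 = 52.5.

K_p = 52.5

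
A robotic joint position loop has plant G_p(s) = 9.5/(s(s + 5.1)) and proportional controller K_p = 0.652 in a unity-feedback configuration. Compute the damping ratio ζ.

With unity feedback the closed-loop characteristic equation is s² + 5.1s + 0.652·9.5 = s² + 5.1s + 6.194 = 0.
So ω_n² = 6.194 ⇒ ω_n = 2.489 rad/s, and ζ = 5.1/(2ω_n) = 1.02.

ζ = 1.02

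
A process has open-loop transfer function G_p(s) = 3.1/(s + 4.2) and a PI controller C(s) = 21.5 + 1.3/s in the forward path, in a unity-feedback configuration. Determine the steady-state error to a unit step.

The open loop C(s)G_p(s) has a pole at the origin (type 1), so the static position error constant is infinite and e_ss = 1/(1+∞) = 0.

0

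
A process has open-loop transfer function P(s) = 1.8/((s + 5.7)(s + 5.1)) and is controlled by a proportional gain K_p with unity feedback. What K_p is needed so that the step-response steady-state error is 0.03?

K_p = 522

For a type-0 loop with proportional control, e_ss = 1/(1 + K_p·P(0)).
P(0) = 0.06192. Require 1/(1 + K_p·0.06192) = 0.03, so 1 + 0.06192·K_p = 33.33.
K_p = (33.33 − 1)/0.06192 = 522.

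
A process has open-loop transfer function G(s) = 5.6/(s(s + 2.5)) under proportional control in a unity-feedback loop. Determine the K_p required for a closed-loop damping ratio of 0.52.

Closed-loop characteristic equation: s² + 2.5s + K_p·5.6 = 0.
So ω_n = √(5.6K_p) and 2ζω_n = 2.5, giving ζ = 2.5/(2√(5.6K_p)).
Setting ζ = 0.52: √(5.6K_p) = 2.5/(2·0.52) = 2.404, so K_p = 5.778/5.6 = 1.03.

K_p = 1.03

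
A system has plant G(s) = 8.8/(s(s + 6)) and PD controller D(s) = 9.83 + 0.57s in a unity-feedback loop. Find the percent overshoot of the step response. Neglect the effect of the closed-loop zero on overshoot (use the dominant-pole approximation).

Forward path: (9.83 + 0.57s)·8.8/(s(s+6)). The closed-loop characteristic equation is s² + (6 + 8.8·0.57)s + 8.8·9.83 = 0.
That is s² + 11.02s + 86.5 = 0, so ω_n = 9.301 rad/s and ζ = 11.02/(2·9.301) = 0.5922.
%OS = 100·exp(−πζ/√(1−ζ²)) = 9.94%.

9.94%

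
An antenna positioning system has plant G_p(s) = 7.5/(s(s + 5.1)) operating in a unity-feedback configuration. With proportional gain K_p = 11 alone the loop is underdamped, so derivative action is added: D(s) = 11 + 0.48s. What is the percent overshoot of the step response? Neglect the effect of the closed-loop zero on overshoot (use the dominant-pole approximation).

18%

Forward path: (11 + 0.48s)·7.5/(s(s+5.1)). The closed-loop characteristic equation is s² + (5.1 + 7.5·0.48)s + 7.5·11 = 0.
That is s² + 8.7s + 82.5 = 0, so ω_n = 9.083 rad/s and ζ = 8.7/(2·9.083) = 0.4789.
%OS = 100·exp(−πζ/√(1−ζ²)) = 18%.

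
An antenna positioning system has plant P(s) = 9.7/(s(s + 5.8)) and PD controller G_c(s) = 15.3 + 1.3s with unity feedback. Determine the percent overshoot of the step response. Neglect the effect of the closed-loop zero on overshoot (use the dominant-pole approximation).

2.67%

Forward path: (15.3 + 1.3s)·9.7/(s(s+5.8)). The closed-loop characteristic equation is s² + (5.8 + 9.7·1.3)s + 9.7·15.3 = 0.
That is s² + 18.41s + 148.4 = 0, so ω_n = 12.18 rad/s and ζ = 18.41/(2·12.18) = 0.7556.
%OS = 100·exp(−πζ/√(1−ζ²)) = 2.67%.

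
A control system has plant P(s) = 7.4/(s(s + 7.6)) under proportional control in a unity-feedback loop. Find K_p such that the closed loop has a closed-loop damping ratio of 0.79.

Closed-loop characteristic equation: s² + 7.6s + K_p·7.4 = 0.
So ω_n = √(7.4K_p) and 2ζω_n = 7.6, giving ζ = 7.6/(2√(7.4K_p)).
Setting ζ = 0.79: √(7.4K_p) = 7.6/(2·0.79) = 4.81, so K_p = 23.14/7.4 = 3.13.

K_p = 3.13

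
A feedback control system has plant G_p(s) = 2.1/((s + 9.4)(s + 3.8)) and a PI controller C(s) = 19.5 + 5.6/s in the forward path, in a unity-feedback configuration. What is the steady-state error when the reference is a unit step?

0

The open loop C(s)G_p(s) has a pole at the origin (type 1), so the static position error constant is infinite and e_ss = 1/(1+∞) = 0.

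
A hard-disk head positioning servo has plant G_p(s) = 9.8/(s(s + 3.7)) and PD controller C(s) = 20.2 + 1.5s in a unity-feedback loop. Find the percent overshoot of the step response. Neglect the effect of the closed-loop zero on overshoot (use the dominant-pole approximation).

6.62%

Forward path: (20.2 + 1.5s)·9.8/(s(s+3.7)). The closed-loop characteristic equation is s² + (3.7 + 9.8·1.5)s + 9.8·20.2 = 0.
That is s² + 18.4s + 198 = 0, so ω_n = 14.07 rad/s and ζ = 18.4/(2·14.07) = 0.6539.
%OS = 100·exp(−πζ/√(1−ζ²)) = 6.62%.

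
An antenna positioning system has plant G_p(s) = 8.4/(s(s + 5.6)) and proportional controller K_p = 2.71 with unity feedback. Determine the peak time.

Closed-loop characteristic equation: s² + 5.6s + 22.76 = 0, so ω_n = 4.771 rad/s and ζ = 5.6/(2·4.771) = 0.5869.
Damped frequency ω_d = ω_n√(1−ζ²) = 3.863 rad/s, so peak time T_p = π/ω_d = 0.813 s.

T_p = 0.813 s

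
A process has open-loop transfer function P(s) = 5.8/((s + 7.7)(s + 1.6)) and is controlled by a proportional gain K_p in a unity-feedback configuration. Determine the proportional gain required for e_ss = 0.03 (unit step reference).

K_p = 68.7

The loop is type 0, so e_ss(step) = 1/(1 + K_pos) with K_pos = K_p·P(0).
P(0) = 0.4708. Require 1/(1 + K_p·0.4708) = 0.03, so 1 + 0.4708·K_p = 33.33.
K_p = (33.33 − 1)/0.4708 = 68.7.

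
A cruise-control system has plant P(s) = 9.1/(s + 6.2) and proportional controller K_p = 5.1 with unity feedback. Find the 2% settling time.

Closed-loop transfer function: T(s) = K_p·P(s)/(1 + K_p·P(s)) = 46.41/(s + 6.2 + 46.41) = 46.41/(s + 52.61).
Time constant τ = 1/52.61 = 0.01901 s, so the 2% settling time is about 4τ = 0.076 s.

T_s ≈ 0.076 s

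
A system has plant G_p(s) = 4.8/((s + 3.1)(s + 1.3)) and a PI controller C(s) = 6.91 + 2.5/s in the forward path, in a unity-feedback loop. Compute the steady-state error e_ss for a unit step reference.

The open loop C(s)G_p(s) has a pole at the origin (type 1), so the static position error constant is infinite and e_ss = 1/(1+∞) = 0.

0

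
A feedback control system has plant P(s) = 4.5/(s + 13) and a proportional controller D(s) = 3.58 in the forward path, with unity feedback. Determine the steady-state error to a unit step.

The loop is type 0. Static position error constant K_pos = D(0)·P(0) = 3.58·0.3462 = 1.239.
Steady-state error to a unit step: e_ss = 1/(1+K_pos) = 1/2.239 = 0.447.

0.447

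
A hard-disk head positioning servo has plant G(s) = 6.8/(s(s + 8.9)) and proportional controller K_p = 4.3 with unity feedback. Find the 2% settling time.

Closed-loop characteristic equation: s² + 8.9s + 29.24 = 0, so ω_n = 5.407 rad/s and ζ = 8.9/(2·5.407) = 0.8229.
2% settling time T_s ≈ 4/(ζω_n) = 4/4.45 = 0.899 s.

T_s ≈ 0.899 s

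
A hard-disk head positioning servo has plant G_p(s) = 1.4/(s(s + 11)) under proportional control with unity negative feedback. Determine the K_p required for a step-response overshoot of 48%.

From %OS = 100·exp(−πζ/√(1−ζ²)) = 48%, ζ = −ln(0.48)/√(π²+ln²(0.48)) = 0.2275.
Characteristic equation s² + 11s + 1.4K_p = 0 gives ζ = 11/(2√(1.4K_p)).
Setting ζ = 0.2275: √(1.4K_p) = 11/(2·0.2275) = 24.18, so K_p = 584.5/1.4 = 417.

K_p = 417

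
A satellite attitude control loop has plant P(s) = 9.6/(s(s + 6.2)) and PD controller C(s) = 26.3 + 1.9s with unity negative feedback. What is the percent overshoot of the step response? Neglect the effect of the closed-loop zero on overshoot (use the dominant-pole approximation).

2.28%

Forward path: (26.3 + 1.9s)·9.6/(s(s+6.2)). The closed-loop characteristic equation is s² + (6.2 + 9.6·1.9)s + 9.6·26.3 = 0.
That is s² + 24.44s + 252.5 = 0, so ω_n = 15.89 rad/s and ζ = 24.44/(2·15.89) = 0.7691.
%OS = 100·exp(−πζ/√(1−ζ²)) = 2.28%.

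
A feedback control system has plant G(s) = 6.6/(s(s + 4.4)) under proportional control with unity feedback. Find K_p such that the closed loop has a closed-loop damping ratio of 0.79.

K_p = 1.18

Closed-loop characteristic equation: s² + 4.4s + K_p·6.6 = 0.
So ω_n = √(6.6K_p) and 2ζω_n = 4.4, giving ζ = 4.4/(2√(6.6K_p)).
Setting ζ = 0.79: √(6.6K_p) = 4.4/(2·0.79) = 2.785, so K_p = 7.755/6.6 = 1.18.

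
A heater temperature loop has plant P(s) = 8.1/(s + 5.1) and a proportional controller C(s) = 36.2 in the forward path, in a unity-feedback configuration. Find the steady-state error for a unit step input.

0.0171

The loop is type 0. Static position error constant K_pos = C(0)·P(0) = 36.2·1.588 = 57.49.
Steady-state error to a unit step: e_ss = 1/(1+K_pos) = 1/58.49 = 0.0171.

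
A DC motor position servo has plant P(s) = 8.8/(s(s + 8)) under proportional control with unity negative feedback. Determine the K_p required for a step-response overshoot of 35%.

K_p = 18.1

From %OS = 100·exp(−πζ/√(1−ζ²)) = 35%, ζ = −ln(0.35)/√(π²+ln²(0.35)) = 0.3169.
Characteristic equation s² + 8s + 8.8K_p = 0 gives ζ = 8/(2√(8.8K_p)).
Setting ζ = 0.3169: √(8.8K_p) = 8/(2·0.3169) = 12.62, so K_p = 159.3/8.8 = 18.1.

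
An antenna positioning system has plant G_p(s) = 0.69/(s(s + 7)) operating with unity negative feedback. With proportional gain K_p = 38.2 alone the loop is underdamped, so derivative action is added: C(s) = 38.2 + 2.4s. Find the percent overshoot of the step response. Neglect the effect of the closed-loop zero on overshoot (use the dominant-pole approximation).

0.727%

Forward path: (38.2 + 2.4s)·0.69/(s(s+7)). The closed-loop characteristic equation is s² + (7 + 0.69·2.4)s + 0.69·38.2 = 0.
That is s² + 8.656s + 26.36 = 0, so ω_n = 5.134 rad/s and ζ = 8.656/(2·5.134) = 0.843.
%OS = 100·exp(−πζ/√(1−ζ²)) = 0.727%.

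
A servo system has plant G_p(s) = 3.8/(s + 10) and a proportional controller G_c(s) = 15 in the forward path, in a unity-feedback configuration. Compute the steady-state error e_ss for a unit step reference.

0.149

The loop is type 0. Static position error constant K_pos = G_c(0)·G_p(0) = 15·0.38 = 5.7.
Steady-state error to a unit step: e_ss = 1/(1+K_pos) = 1/6.7 = 0.149.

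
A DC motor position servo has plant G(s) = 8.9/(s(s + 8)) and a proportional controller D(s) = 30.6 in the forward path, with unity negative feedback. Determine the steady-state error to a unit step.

0

The open loop D(s)G(s) has a pole at the origin (type 1), so the static position error constant is infinite and e_ss = 1/(1+∞) = 0.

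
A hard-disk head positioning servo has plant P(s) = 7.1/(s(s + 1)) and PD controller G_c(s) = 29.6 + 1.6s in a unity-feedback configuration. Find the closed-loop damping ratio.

Forward path: (29.6 + 1.6s)·7.1/(s(s+1)). The closed-loop characteristic equation is s² + (1 + 7.1·1.6)s + 7.1·29.6 = 0.
That is s² + 12.36s + 210.2 = 0, so ω_n = 14.5 rad/s and ζ = 12.36/(2·14.5) = 0.4263.

ζ = 0.426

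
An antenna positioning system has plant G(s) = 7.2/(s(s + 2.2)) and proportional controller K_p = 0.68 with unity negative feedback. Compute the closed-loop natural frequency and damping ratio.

The closed-loop denominator is s(s+2.2) + 0.68·7.2 = s² + 2.2s + 4.896.
So ω_n² = 4.896 ⇒ ω_n = 2.213 rad/s, and ζ = 2.2/(2ω_n) = 0.497.

ω_n = 2.21 rad/s, ζ = 0.497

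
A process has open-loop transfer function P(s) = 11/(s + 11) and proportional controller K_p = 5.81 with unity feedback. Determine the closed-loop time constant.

τ = 0.0133 s

Closed-loop transfer function: T(s) = K_p·P(s)/(1 + K_p·P(s)) = 63.91/(s + 11 + 63.91) = 63.91/(s + 74.91).
Time constant τ = 1/74.91 = 0.0133 s.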